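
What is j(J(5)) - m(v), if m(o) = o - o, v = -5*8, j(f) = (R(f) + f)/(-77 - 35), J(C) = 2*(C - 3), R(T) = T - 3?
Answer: -5/112 ≈ -0.044643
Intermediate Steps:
R(T) = -3 + T
J(C) = -6 + 2*C (J(C) = 2*(-3 + C) = -6 + 2*C)
j(f) = 3/112 - f/56 (j(f) = ((-3 + f) + f)/(-77 - 35) = (-3 + 2*f)/(-112) = (-3 + 2*f)*(-1/112) = 3/112 - f/56)
v = -40
m(o) = 0
j(J(5)) - m(v) = (3/112 - (-6 + 2*5)/56) - 1*0 = (3/112 - (-6 + 10)/56) + 0 = (3/112 - 1/56*4) + 0 = (3/112 - 1/14) + 0 = -5/112 + 0 = -5/112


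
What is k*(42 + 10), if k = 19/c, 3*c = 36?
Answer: 247/3 ≈ 82.333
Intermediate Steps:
c = 12 (c = (⅓)*36 = 12)
k = 19/12 ≈ 1.5833
k*(42 + 10) = 19*(42 + 10)/12 = (19/12)*52 = 247/3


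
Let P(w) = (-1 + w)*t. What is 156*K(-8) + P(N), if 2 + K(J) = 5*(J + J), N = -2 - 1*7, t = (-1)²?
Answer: -12802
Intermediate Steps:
t = 1
N = -9 (N = -2 - 7 = -9)
P(w) = -1 + w (P(w) = (-1 + w)*1 = -1 + w)
K(J) = -2 + 10*J (K(J) = -2 + 5*(J + J) = -2 + 5*(2*J) = -2 + 10*J)
156*K(-8) + P(N) = 156*(-2 + 10*(-8)) + (-1 - 9) = 156*(-2 - 80) - 10 = 156*(-82) - 10 = -12792 - 10 = -12802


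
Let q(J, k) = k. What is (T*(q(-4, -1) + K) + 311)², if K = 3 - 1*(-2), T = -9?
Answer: 75625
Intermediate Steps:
K = 5 (K = 3 + 2 = 5)
(T*(q(-4, -1) + K) + 311)² = (-9*(-1 + 5) + 311)² = (-9*4 + 311)² = (-36 + 311)² = 275² = 75625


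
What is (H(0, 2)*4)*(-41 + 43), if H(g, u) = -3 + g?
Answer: -24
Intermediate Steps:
(H(0, 2)*4)*(-41 + 43) = ((-3 + 0)*4)*(-41 + 43) = -3*4*2 = -12*2 = -24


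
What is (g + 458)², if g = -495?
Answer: 1369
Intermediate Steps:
(g + 458)² = (-495 + 458)² = (-37)² = 1369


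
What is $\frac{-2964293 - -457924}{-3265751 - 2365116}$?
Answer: $\frac{2506369}{5630867} \approx 0.44511$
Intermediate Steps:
$\frac{-2964293 - -457924}{-3265751 - 2365116} = \frac{-2964293 + \left(-449394 + 907318\right)}{-5630867} = \left(-2964293 + 457924\right) \left(- \frac{1}{5630867}\right) = \left(-2506369\right) \left(- \frac{1}{5630867}\right) = \frac{2506369}{5630867}$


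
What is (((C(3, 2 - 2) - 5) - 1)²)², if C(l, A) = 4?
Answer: 16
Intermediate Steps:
(((C(3, 2 - 2) - 5) - 1)²)² = (((4 - 5) - 1)²)² = ((-1 - 1)²)² = ((-2)²)² = 4² = 16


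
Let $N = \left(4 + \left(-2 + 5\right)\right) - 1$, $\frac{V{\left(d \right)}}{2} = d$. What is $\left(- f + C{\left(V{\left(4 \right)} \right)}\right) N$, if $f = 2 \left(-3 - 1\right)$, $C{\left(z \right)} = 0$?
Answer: $48$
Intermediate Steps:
$V{\left(d \right)} = 2 d$
$f = -8$ ($f = 2 \left(-4\right) = -8$)
$N = 6$ ($N = \left(4 + 3\right) - 1 = 7 - 1 = 6$)
$\left(- f + C{\left(V{\left(4 \right)} \right)}\right) N = \left(\left(-1\right) \left(-8\right) + 0\right) 6 = \left(8 + 0\right) 6 = 8 \cdot 6 = 48$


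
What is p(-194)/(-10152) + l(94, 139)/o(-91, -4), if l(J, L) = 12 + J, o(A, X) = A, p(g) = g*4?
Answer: -125687/115479 ≈ -1.0884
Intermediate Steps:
p(g) = 4*g
p(-194)/(-10152) + l(94, 139)/o(-91, -4) = (4*(-194))/(-10152) + (12 + 94)/(-91) = -776*(-1/10152) + 106*(-1/91) = 97/1269 - 106/91 = -125687/115479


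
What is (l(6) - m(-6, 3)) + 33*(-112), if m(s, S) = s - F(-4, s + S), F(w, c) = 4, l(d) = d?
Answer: -3680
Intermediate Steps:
m(s, S) = -4 + s (m(s, S) = s - 1*4 = s - 4 = -4 + s)
(l(6) - m(-6, 3)) + 33*(-112) = (6 - (-4 - 6)) + 33*(-112) = (6 - 1*(-10)) - 3696 = (6 + 10) - 3696 = 16 - 3696 = -3680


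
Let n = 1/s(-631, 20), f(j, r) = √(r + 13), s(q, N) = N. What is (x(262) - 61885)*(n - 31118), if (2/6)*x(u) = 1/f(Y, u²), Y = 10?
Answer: 7702937343/4 - 1867077*√68657/1373140 ≈ 1.9257e+9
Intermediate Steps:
f(j, r) = √(13 + r)
n = 1/20 ≈ 0.050000
x(u) = 3/√(13 + u²) (x(u) = 3/(√(13 + u²)) = 3/√(13 + u²))
(x(262) - 61885)*(n - 31118) = (3/√(13 + 262²) - 61885)*(1/20 - 31118) = (3/√(13 + 68644) - 61885)*(-622359/20) = (3/√68657 - 61885)*(-622359/20) = (3*(√68657/68657) - 61885)*(-622359/20) = (3*√68657/68657 - 61885)*(-622359/20) = (-61885 + 3*√68657/68657)*(-622359/20) = 7702937343/4 - 1867077*√68657/1373140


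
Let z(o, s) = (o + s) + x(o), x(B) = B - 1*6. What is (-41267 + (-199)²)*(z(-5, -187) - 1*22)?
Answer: 374850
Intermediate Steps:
x(B) = -6 + B (x(B) = B - 6 = -6 + B)
z(o, s) = -6 + s + 2*o (z(o, s) = (o + s) + (-6 + o) = -6 + s + 2*o)
(-41267 + (-199)²)*(z(-5, -187) - 1*22) = (-41267 + (-199)²)*((-6 - 187 + 2*(-5)) - 1*22) = (-41267 + 39601)*((-6 - 187 - 10) - 22) = -1666*(-203 - 22) = -1666*(-225) = 374850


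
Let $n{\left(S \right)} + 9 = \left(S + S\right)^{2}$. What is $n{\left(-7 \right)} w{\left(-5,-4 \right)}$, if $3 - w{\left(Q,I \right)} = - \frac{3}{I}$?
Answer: $\frac{1683}{4} \approx 420.75$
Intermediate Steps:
$n{\left(S \right)} = -9 + 4 S^{2}$ ($n{\left(S \right)} = -9 + \left(S + S\right)^{2} = -9 + \left(2 S\right)^{2} = -9 + 4 S^{2}$)
$w{\left(Q,I \right)} = 3 + \frac{3}{I}$ ($w{\left(Q,I \right)} = 3 - - \frac{3}{I} = 3 + \frac{3}{I}$)
$n{\left(-7 \right)} w{\left(-5,-4 \right)} = \left(-9 + 4 \left(-7\right)^{2}\right) \left(3 + \frac{3}{-4}\right) = \left(-9 + 4 \cdot 49\right) \left(3 + 3 \left(- \frac{1}{4}\right)\right) = \left(-9 + 196\right) \left(3 - \frac{3}{4}\right) = 187 \cdot \frac{9}{4} = \frac{1683}{4}$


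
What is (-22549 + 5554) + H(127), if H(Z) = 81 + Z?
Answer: -16787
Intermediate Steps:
(-22549 + 5554) + H(127) = (-22549 + 5554) + (81 + 127) = -16995 + 208 = -16787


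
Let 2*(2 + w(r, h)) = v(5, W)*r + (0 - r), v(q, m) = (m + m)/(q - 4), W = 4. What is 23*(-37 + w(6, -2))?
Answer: -414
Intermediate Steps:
v(q, m) = 2*m/(-4 + q) (v(q, m) = (2*m)/(-4 + q) = 2*m/(-4 + q))
w(r, h) = -2 + 7*r/2 (w(r, h) = -2 + ((2*4/(-4 + 5))*r + (0 - r))/2 = -2 + ((2*4/1)*r - r)/2 = -2 + ((2*4*1)*r - r)/2 = -2 + (8*r - r)/2 = -2 + (7*r)/2 = -2 + 7*r/2)
23*(-37 + w(6, -2)) = 23*(-37 + (-2 + (7/2)*6)) = 23*(-37 + (-2 + 21)) = 23*(-37 + 19) = 23*(-18) = -414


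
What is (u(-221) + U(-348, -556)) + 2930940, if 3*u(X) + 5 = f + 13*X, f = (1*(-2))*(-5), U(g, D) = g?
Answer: 2929636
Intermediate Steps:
f = 10 (f = -2*(-5) = 10)
u(X) = 5/3 + 13*X/3 (u(X) = -5/3 + (10 + 13*X)/3 = -5/3 + (10/3 + 13*X/3) = 5/3 + 13*X/3)
(u(-221) + U(-348, -556)) + 2930940 = ((5/3 + (13/3)*(-221)) - 348) + 2930940 = ((5/3 - 2873/3) - 348) + 2930940 = (-956 - 348) + 2930940 = -1304 + 2930940 = 2929636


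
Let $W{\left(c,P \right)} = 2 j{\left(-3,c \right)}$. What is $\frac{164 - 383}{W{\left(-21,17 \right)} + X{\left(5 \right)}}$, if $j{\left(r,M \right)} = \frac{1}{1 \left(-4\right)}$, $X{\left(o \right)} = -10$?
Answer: $\frac{146}{7} \approx 20.857$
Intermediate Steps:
$j{\left(r,M \right)} = - \frac{1}{4}$ ($j{\left(r,M \right)} = 1 \left(- \frac{1}{4}\right) = - \frac{1}{4}$)
$W{\left(c,P \right)} = - \frac{1}{2}$ ($W{\left(c,P \right)} = 2 \left(- \frac{1}{4}\right) = - \frac{1}{2}$)
$\frac{164 - 383}{W{\left(-21,17 \right)} + X{\left(5 \right)}} = \frac{164 - 383}{- \frac{1}{2} - 10} = - \frac{219}{- \frac{21}{2}} = \left(-219\right) \left(- \frac{2}{21}\right) = \frac{146}{7}$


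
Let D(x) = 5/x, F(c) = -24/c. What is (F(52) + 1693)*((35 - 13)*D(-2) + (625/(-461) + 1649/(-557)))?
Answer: -335128771147/3338101 ≈ -1.0040e+5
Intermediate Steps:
(F(52) + 1693)*((35 - 13)*D(-2) + (625/(-461) + 1649/(-557))) = (-24/52 + 1693)*((35 - 13)*(5/(-2)) + (625/(-461) + 1649/(-557))) = (-24*1/52 + 1693)*(22*(5*(-½)) + (625*(-1/461) + 1649*(-1/557))) = (-6/13 + 1693)*(22*(-5/2) + (-625/461 - 1649/557)) = 22003*(-55 - 1108314/256777)/13 = (22003/13)*(-15231049/256777) = -335128771147/3338101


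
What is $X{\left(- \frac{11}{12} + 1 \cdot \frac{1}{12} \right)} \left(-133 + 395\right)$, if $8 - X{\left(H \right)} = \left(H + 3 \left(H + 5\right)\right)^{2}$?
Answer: $- \frac{302086}{9} \approx -33565.0$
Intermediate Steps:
$X{\left(H \right)} = 8 - \left(15 + 4 H\right)^{2}$ ($X{\left(H \right)} = 8 - \left(H + 3 \left(H + 5\right)\right)^{2} = 8 - \left(H + 3 \left(5 + H\right)\right)^{2} = 8 - \left(H + \left(15 + 3 H\right)\right)^{2} = 8 - \left(15 + 4 H\right)^{2}$)
$X{\left(- \frac{11}{12} + 1 \cdot \frac{1}{12} \right)} \left(-133 + 395\right) = \left(8 - \left(15 + 4 \left(- \frac{11}{12} + 1 \cdot \frac{1}{12}\right)\right)^{2}\right) \left(-133 + 395\right) = \left(8 - \left(15 + 4 \left(\left(-11\right) \frac{1}{12} + 1 \cdot \frac{1}{12}\right)\right)^{2}\right) 262 = \left(8 - \left(15 + 4 \left(- \frac{11}{12} + \frac{1}{12}\right)\right)^{2}\right) 262 = \left(8 - \left(15 + 4 \left(- \frac{5}{6}\right)\right)^{2}\right) 262 = \left(8 - \left(15 - \frac{10}{3}\right)^{2}\right) 262 = \left(8 - \left(\frac{35}{3}\right)^{2}\right) 262 = \left(8 - \frac{1225}{9}\right) 262 = \left(- \frac{1153}{9}\right) 262 = - \frac{302086}{9}$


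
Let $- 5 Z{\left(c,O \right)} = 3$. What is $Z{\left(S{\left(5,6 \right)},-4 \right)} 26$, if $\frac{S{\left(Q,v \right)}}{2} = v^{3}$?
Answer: $- \frac{78}{5} \approx -15.6$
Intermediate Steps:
$S{\left(Q,v \right)} = 2 v^{3}$
$Z{\left(c,O \right)} = - \frac{3}{5}$ ($Z{\left(c,O \right)} = \left(- \frac{1}{5}\right) 3 = - \frac{3}{5}$)
$Z{\left(S{\left(5,6 \right)},-4 \right)} 26 = \left(- \frac{3}{5}\right) 26 = - \frac{78}{5}$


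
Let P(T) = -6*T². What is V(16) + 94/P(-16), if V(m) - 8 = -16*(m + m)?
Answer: -387119/768 ≈ -504.06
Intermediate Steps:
V(m) = 8 - 32*m (V(m) = 8 - 16*(m + m) = 8 - 32*m)
V(16) + 94/P(-16) = (8 - 32*16) + 94/((-6*(-16)²)) = (8 - 512) + 94/((-6*256)) = -504 + 94/(-1536) = -504 + 94*(-1/1536) = -504 - 47/768 = -387119/768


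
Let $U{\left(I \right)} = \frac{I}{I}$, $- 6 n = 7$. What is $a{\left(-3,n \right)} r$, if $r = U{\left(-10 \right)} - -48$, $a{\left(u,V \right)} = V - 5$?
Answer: $- \frac{1813}{6} \approx -302.17$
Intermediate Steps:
$n = - \frac{7}{6}$ ($n = \left(- \frac{1}{6}\right) 7 = - \frac{7}{6} \approx -1.1667$)
$U{\left(I \right)} = 1$
$a{\left(u,V \right)} = -5 + V$
$r = 49$ ($r = 1 - -48 = 1 + 48 = 49$)
$a{\left(-3,n \right)} r = \left(-5 - \frac{7}{6}\right) 49 = \left(- \frac{37}{6}\right) 49 = - \frac{1813}{6}$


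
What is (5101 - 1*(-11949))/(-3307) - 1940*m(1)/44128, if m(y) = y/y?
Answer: -189699495/36482824 ≈ -5.1997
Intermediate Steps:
m(y) = 1
(5101 - 1*(-11949))/(-3307) - 1940*m(1)/44128 = (5101 - 1*(-11949))/(-3307) - 1940*1/44128 = (5101 + 11949)*(-1/3307) - 1940*1/44128 = 17050*(-1/3307) - 485/11032 = -17050/3307 - 485/11032 = -189699495/36482824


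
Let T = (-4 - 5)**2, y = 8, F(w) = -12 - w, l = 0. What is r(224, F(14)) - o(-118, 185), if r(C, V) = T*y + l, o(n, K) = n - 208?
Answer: 974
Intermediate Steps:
T = 81 (T = (-9)**2 = 81)
o(n, K) = -208 + n
r(C, V) = 648 (r(C, V) = 81*8 + 0 = 648 + 0 = 648)
r(224, F(14)) - o(-118, 185) = 648 - (-208 - 118) = 648 - 1*(-326) = 648 + 326 = 974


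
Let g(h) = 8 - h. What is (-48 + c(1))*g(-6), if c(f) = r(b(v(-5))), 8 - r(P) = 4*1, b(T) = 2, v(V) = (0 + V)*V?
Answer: -616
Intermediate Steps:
v(V) = V² (v(V) = V*V = V²)
r(P) = 4 (r(P) = 8 - 4 = 4)
c(f) = 4
(-48 + c(1))*g(-6) = (-48 + 4)*(8 - 1*(-6)) = -44*(8 + 6) = -44*14 = -616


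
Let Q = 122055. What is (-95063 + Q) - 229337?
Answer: -202345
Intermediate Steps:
(-95063 + Q) - 229337 = (-95063 + 122055) - 229337 = 26992 - 229337 = -202345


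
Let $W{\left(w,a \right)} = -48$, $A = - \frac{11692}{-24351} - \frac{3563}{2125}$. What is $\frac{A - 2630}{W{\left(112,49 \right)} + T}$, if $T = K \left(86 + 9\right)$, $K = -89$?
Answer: $\frac{136153568363}{439995175125} \approx 0.30944$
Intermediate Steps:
$A = - \frac{61917113}{51745875}$ ($A = \left(-11692\right) \left(- \frac{1}{24351}\right) - \frac{3563}{2125} = \frac{11692}{24351} - \frac{3563}{2125} = - \frac{61917113}{51745875} \approx -1.1966$)
$T = -8455$ ($T = - 89 \left(86 + 9\right) = \left(-89\right) 95 = -8455$)
$\frac{A - 2630}{W{\left(112,49 \right)} + T} = \frac{- \frac{61917113}{51745875} - 2630}{-48 - 8455} = - \frac{136153568363}{51745875 \left(-8503\right)} = \left(- \frac{136153568363}{51745875}\right) \left(- \frac{1}{8503}\right) = \frac{136153568363}{439995175125}$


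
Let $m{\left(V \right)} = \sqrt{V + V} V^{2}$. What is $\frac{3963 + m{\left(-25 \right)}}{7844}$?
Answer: $\frac{3963}{7844} + \frac{3125 i \sqrt{2}}{7844} \approx 0.50523 + 0.56341 i$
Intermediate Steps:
$m{\left(V \right)} = \sqrt{2} V^{\frac{5}{2}}$ ($m{\left(V \right)} = \sqrt{2 V} V^{2} = \sqrt{2} \sqrt{V} V^{2} = \sqrt{2} V^{\frac{5}{2}}$)
$\frac{3963 + m{\left(-25 \right)}}{7844} = \frac{3963 + \sqrt{2} \left(-25\right)^{\frac{5}{2}}}{7844} = \left(3963 + \sqrt{2} \cdot 3125 i\right) \frac{1}{7844} = \left(3963 + 3125 i \sqrt{2}\right) \frac{1}{7844} = \frac{3963}{7844} + \frac{3125 i \sqrt{2}}{7844}$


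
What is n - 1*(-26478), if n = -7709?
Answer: 18769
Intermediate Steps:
n - 1*(-26478) = -7709 - 1*(-26478) = -7709 + 26478 = 18769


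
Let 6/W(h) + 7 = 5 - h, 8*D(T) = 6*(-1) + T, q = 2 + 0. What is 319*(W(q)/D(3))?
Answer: 1276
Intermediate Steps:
q = 2
D(T) = -3/4 + T/8 (D(T) = (6*(-1) + T)/8 = (-6 + T)/8 = -3/4 + T/8)
W(h) = 6/(-2 - h) (W(h) = 6/(-7 + (5 - h)) = 6/(-2 - h))
319*(W(q)/D(3)) = 319*((-6/(2 + 2))/(-3/4 + (1/8)*3)) = 319*((-6/4)/(-3/4 + 3/8)) = 319*((-6*1/4)/(-3/8)) = 319*(-3/2*(-8/3)) = 319*4 = 1276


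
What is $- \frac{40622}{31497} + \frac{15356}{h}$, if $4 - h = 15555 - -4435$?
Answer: $- \frac{215923204}{104916507} \approx -2.058$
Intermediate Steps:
$h = -19986$ ($h = 4 - \left(15555 - -4435\right) = 4 - \left(15555 + 4435\right) = 4 - 19990 = -19986$)
$- \frac{40622}{31497} + \frac{15356}{h} = - \frac{40622}{31497} + \frac{15356}{-19986} = \left(-40622\right) \frac{1}{31497} + 15356 \left(- \frac{1}{19986}\right) = - \frac{40622}{31497} - \frac{7678}{9993} = - \frac{215923204}{104916507}$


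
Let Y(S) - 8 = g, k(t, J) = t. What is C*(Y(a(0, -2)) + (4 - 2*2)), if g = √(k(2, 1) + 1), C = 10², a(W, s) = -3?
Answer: 800 + 100*√3 ≈ 973.21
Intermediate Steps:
C = 100
g = √3 (g = √(2 + 1) = √3 ≈ 1.7320)
Y(S) = 8 + √3
C*(Y(a(0, -2)) + (4 - 2*2)) = 100*((8 + √3) + (4 - 2*2)) = 100*((8 + √3) + (4 - 4)) = 100*((8 + √3) + 0) = 100*(8 + √3) = 800 + 100*√3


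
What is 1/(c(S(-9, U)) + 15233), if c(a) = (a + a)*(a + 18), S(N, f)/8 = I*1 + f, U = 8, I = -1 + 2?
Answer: 1/28193 ≈ 3.5470e-5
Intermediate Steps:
I = 1
S(N, f) = 8 + 8*f (S(N, f) = 8*(1*1 + f) = 8*(1 + f) = 8 + 8*f)
c(a) = 2*a*(18 + a) (c(a) = (2*a)*(18 + a) = 2*a*(18 + a))
1/(c(S(-9, U)) + 15233) = 1/(2*(8 + 8*8)*(18 + (8 + 8*8)) + 15233) = 1/(2*(8 + 64)*(18 + (8 + 64)) + 15233) = 1/(2*72*(18 + 72) + 15233) = 1/(2*72*90 + 15233) = 1/(12960 + 15233) = 1/28193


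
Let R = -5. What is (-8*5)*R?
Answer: 200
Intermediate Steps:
(-8*5)*R = -8*5*(-5) = -40*(-5) = 200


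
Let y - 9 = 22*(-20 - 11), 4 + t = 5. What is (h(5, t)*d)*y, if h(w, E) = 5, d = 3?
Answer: -10095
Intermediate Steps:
t = 1 (t = -4 + 5 = 1)
y = -673 (y = 9 + 22*(-20 - 11) = 9 + 22*(-31) = 9 - 682 = -673)
(h(5, t)*d)*y = (5*3)*(-673) = 15*(-673) = -10095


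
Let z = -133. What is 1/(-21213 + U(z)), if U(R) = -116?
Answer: -1/21329 ≈ -4.6885e-5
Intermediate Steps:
1/(-21213 + U(z)) = 1/(-21213 - 116) = 1/(-21329) = -1/21329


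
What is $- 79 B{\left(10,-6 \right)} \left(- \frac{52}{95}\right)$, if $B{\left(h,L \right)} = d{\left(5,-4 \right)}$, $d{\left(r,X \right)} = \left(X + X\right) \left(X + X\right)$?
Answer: $\frac{262912}{95} \approx 2767.5$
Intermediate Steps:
$d{\left(r,X \right)} = 4 X^{2}$ ($d{\left(r,X \right)} = 2 X 2 X = 4 X^{2}$)
$B{\left(h,L \right)} = 64$ ($B{\left(h,L \right)} = 4 \left(-4\right)^{2} = 4 \cdot 16 = 64$)
$- 79 B{\left(10,-6 \right)} \left(- \frac{52}{95}\right) = \left(-79\right) 64 \left(- \frac{52}{95}\right) = - 5056 \left(\left(-52\right) \frac{1}{95}\right) = \left(-5056\right) \left(- \frac{52}{95}\right) = \frac{262912}{95}$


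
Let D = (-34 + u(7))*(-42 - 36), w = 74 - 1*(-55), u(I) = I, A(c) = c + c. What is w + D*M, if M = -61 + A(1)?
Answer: -124125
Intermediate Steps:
A(c) = 2*c
M = -59 (M = -61 + 2*1 = -61 + 2 = -59)
w = 129 (w = 74 + 55 = 129)
D = 2106 (D = (-34 + 7)*(-42 - 36) = -27*(-78) = 2106)
w + D*M = 129 + 2106*(-59) = 129 - 124254 = -124125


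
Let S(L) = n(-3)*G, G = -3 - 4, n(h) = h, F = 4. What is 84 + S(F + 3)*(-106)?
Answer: -2142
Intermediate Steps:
G = -7
S(L) = 21 (S(L) = -3*(-7) = 21)
84 + S(F + 3)*(-106) = 84 + 21*(-106) = 84 - 2226 = -2142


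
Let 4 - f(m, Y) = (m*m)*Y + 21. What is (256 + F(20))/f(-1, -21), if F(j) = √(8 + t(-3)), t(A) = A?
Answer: 64 + √5/4 ≈ 64.559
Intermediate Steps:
f(m, Y) = -17 - Y*m² (f(m, Y) = 4 - ((m*m)*Y + 21) = 4 - (m²*Y + 21) = 4 - (Y*m² + 21) = 4 - (21 + Y*m²) = 4 + (-21 - Y*m²) = -17 - Y*m²)
F(j) = √5 (F(j) = √(8 - 3) = √5)
(256 + F(20))/f(-1, -21) = (256 + √5)/(-17 - 1*(-21)*(-1)²) = (256 + √5)/(-17 - 1*(-21)*1) = (256 + √5)/(-17 + 21) = (256 + √5)/4 = (256 + √5)*(¼) = 64 + √5/4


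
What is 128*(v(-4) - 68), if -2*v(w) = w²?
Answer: -9728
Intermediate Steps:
v(w) = -w²/2
128*(v(-4) - 68) = 128*(-½*(-4)² - 68) = 128*(-½*16 - 68) = 128*(-8 - 68) = 128*(-76) = -9728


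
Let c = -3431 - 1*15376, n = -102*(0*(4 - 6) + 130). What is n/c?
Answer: 4420/6269 ≈ 0.70506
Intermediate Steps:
n = -13260 (n = -102*(0*(-2) + 130) = -102*(0 + 130) = -102*130 = -13260)
c = -18807 (c = -3431 - 15376 = -18807)
n/c = -13260/(-18807) = -13260*(-1/18807) = 4420/6269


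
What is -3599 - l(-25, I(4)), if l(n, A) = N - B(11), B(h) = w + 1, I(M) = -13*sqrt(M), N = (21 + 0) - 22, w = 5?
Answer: -3592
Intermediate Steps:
N = -1 (N = 21 - 22 = -1)
B(h) = 6 (B(h) = 5 + 1 = 6)
l(n, A) = -7 (l(n, A) = -1 - 1*6 = -1 - 6 = -7)
-3599 - l(-25, I(4)) = -3599 - 1*(-7) = -3599 + 7 = -3592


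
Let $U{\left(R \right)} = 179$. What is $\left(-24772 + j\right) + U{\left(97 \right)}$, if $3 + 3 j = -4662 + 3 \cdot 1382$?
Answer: $-24766$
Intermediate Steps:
$j = -173$ ($j = -1 + \frac{-4662 + 3 \cdot 1382}{3} = -1 + \frac{-4662 + 4146}{3} = -1 + \frac{1}{3} \left(-516\right) = -1 - 172 = -173$)
$\left(-24772 + j\right) + U{\left(97 \right)} = \left(-24772 - 173\right) + 179 = -24945 + 179 = -24766$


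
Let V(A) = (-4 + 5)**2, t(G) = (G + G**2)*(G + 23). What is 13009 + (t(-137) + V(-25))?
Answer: -2111038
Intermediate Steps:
t(G) = (23 + G)*(G + G**2) (t(G) = (G + G**2)*(23 + G) = (23 + G)*(G + G**2))
V(A) = 1 (V(A) = 1**2 = 1)
13009 + (t(-137) + V(-25)) = 13009 + (-137*(23 + (-137)**2 + 24*(-137)) + 1) = 13009 + (-137*(23 + 18769 - 3288) + 1) = 13009 + (-137*15504 + 1) = 13009 + (-2124048 + 1) = 13009 - 2124047 = -2111038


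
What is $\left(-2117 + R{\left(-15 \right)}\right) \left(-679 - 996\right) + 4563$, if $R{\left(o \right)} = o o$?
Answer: $3173663$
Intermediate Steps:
$R{\left(o \right)} = o^{2}$
$\left(-2117 + R{\left(-15 \right)}\right) \left(-679 - 996\right) + 4563 = \left(-2117 + \left(-15\right)^{2}\right) \left(-679 - 996\right) + 4563 = \left(-2117 + 225\right) \left(-1675\right) + 4563 = \left(-1892\right) \left(-1675\right) + 4563 = 3169100 + 4563 = 3173663$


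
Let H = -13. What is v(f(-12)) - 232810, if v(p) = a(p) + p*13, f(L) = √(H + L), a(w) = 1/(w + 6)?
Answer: -14201404/61 + 3960*I/61 ≈ -2.3281e+5 + 64.918*I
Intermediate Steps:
a(w) = 1/(6 + w)
f(L) = √(-13 + L)
v(p) = 1/(6 + p) + 13*p (v(p) = 1/(6 + p) + p*13 = 1/(6 + p) + 13*p)
v(f(-12)) - 232810 = (1 + 13*√(-13 - 12)*(6 + √(-13 - 12)))/(6 + √(-13 - 12)) - 232810 = (1 + 13*√(-25)*(6 + √(-25)))/(6 + √(-25)) - 232810 = (1 + 13*(5*I)*(6 + 5*I))/(6 + 5*I) - 232810 = ((6 - 5*I)/61)*(1 + 65*I*(6 + 5*I)) - 232810 = (1 + 65*I*(6 + 5*I))*(6 - 5*I)/61 - 232810 = -232810 + (1 + 65*I*(6 + 5*I))*(6 - 5*I)/61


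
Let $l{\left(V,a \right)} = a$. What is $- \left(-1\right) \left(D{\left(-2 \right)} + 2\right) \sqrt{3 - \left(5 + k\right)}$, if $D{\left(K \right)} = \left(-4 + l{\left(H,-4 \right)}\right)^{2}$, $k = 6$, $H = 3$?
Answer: $132 i \sqrt{2} \approx 186.68 i$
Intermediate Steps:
$D{\left(K \right)} = 64$ ($D{\left(K \right)} = \left(-4 - 4\right)^{2} = \left(-8\right)^{2} = 64$)
$- \left(-1\right) \left(D{\left(-2 \right)} + 2\right) \sqrt{3 - \left(5 + k\right)} = - \left(-1\right) \left(64 + 2\right) \sqrt{3 - 11} = - \left(-1\right) 66 \sqrt{3 - 11} = \left(-1\right) \left(-66\right) \sqrt{3 - 11} = 66 \sqrt{-8} = 66 \cdot 2 i \sqrt{2} = 132 i \sqrt{2}$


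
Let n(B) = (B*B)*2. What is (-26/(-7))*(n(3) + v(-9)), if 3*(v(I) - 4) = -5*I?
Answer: 962/7 ≈ 137.43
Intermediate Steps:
v(I) = 4 - 5*I/3 (v(I) = 4 + (-5*I)/3 = 4 - 5*I/3)
n(B) = 2*B**2 (n(B) = B**2*2 = 2*B**2)
(-26/(-7))*(n(3) + v(-9)) = (-26/(-7))*(2*3**2 + (4 - 5/3*(-9))) = (-26*(-1/7))*(2*9 + (4 + 15)) = 26*(18 + 19)/7 = (26/7)*37 = 962/7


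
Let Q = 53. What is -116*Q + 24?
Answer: -6124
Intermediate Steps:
-116*Q + 24 = -116*53 + 24 = -6148 + 24 = -6124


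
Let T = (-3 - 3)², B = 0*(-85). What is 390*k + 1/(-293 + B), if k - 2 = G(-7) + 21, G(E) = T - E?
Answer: 7541819/293 ≈ 25740.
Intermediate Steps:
B = 0
T = 36 (T = (-6)² = 36)
G(E) = 36 - E
k = 66 (k = 2 + ((36 - 1*(-7)) + 21) = 2 + ((36 + 7) + 21) = 2 + (43 + 21) = 2 + 64 = 66)
390*k + 1/(-293 + B) = 390*66 + 1/(-293 + 0) = 25740 + 1/(-293) = 25740 - 1/293 = 7541819/293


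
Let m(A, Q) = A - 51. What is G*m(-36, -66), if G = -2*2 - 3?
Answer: 609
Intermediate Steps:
G = -7 (G = -4 - 3 = -7)
m(A, Q) = -51 + A
G*m(-36, -66) = -7*(-51 - 36) = -7*(-87) = 609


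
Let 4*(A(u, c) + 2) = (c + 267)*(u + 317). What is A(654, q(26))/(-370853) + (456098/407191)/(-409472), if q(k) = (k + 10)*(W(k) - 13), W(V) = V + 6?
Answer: -2749364026408467/4416682098739904 ≈ -0.62250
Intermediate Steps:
W(V) = 6 + V
q(k) = (-7 + k)*(10 + k) (q(k) = (k + 10)*((6 + k) - 13) = (10 + k)*(-7 + k) = (-7 + k)*(10 + k))
A(u, c) = -2 + (267 + c)*(317 + u)/4 (A(u, c) = -2 + ((c + 267)*(u + 317))/4 = -2 + ((267 + c)*(317 + u))/4 = -2 + (267 + c)*(317 + u)/4)
A(654, q(26))/(-370853) + (456098/407191)/(-409472) = (84631/4 + (267/4)*654 + 317*(-70 + 26² + 3*26)/4 + (¼)*(-70 + 26² + 3*26)*654)/(-370853) + (456098/407191)/(-409472) = (84631/4 + 87309/2 + 317*(-70 + 676 + 78)/4 + (¼)*(-70 + 676 + 78)*654)*(-1/370853) + (456098*(1/407191))*(-1/409472) = (84631/4 + 87309/2 + (317/4)*684 + (¼)*684*654)*(-1/370853) + (456098/407191)*(-1/409472) = (84631/4 + 87309/2 + 54207 + 111834)*(-1/370853) - 228049/83366656576 = (923413/4)*(-1/370853) - 228049/83366656576 = -923413/1483412 - 228049/83366656576 = -2749364026408467/4416682098739904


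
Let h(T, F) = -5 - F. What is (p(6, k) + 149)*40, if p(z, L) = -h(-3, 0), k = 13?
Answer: 6160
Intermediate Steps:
p(z, L) = 5 (p(z, L) = -(-5 - 1*0) = -(-5 + 0) = -1*(-5) = 5)
(p(6, k) + 149)*40 = (5 + 149)*40 = 154*40 = 6160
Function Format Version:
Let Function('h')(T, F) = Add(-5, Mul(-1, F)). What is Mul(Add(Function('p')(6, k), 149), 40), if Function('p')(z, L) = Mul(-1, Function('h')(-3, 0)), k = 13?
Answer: 6160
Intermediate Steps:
Function('p')(z, L) = 5 (Function('p')(z, L) = Mul(-1, Add(-5, Mul(-1, 0))) = Mul(-1, Add(-5, 0)) = Mul(-1, -5) = 5)
Mul(Add(Function('p')(6, k), 149), 40) = Mul(Add(5, 149), 40) = Mul(154, 40) = 6160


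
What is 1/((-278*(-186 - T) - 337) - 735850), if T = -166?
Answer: -1/730627 ≈ -1.3687e-6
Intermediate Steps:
1/((-278*(-186 - T) - 337) - 735850) = 1/((-278*(-186 - 1*(-166)) - 337) - 735850) = 1/((-278*(-186 + 166) - 337) - 735850) = 1/((-278*(-20) - 337) - 735850) = 1/((5560 - 337) - 735850) = 1/(5223 - 735850) = 1/(-730627) = -1/730627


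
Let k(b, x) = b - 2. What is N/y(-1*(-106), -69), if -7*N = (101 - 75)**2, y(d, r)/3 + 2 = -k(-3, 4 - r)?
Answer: -676/63 ≈ -10.730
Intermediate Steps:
k(b, x) = -2 + b
y(d, r) = 9 (y(d, r) = -6 + 3*(-(-2 - 3)) = -6 + 3*(-1*(-5)) = -6 + 3*5 = -6 + 15 = 9)
N = -676/7 (N = -(101 - 75)**2/7 = -1/7*26**2 = -1/7*676 = -676/7 ≈ -96.571)
N/y(-1*(-106), -69) = -676/7/9 = -676/7*1/9 = -676/63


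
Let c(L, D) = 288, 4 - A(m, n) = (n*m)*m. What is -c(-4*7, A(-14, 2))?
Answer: -288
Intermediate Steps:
A(m, n) = 4 - n*m**2 (A(m, n) = 4 - n*m*m = 4 - m*n*m = 4 - n*m**2)
-c(-4*7, A(-14, 2)) = -1*288 = -288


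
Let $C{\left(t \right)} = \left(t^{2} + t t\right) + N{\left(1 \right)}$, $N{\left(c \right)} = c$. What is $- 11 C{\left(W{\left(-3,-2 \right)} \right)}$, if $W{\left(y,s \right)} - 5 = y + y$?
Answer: $-33$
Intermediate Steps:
$W{\left(y,s \right)} = 5 + 2 y$ ($W{\left(y,s \right)} = 5 + \left(y + y\right) = 5 + 2 y$)
$C{\left(t \right)} = 1 + 2 t^{2}$ ($C{\left(t \right)} = \left(t^{2} + t t\right) + 1 = \left(t^{2} + t^{2}\right) + 1 = 2 t^{2} + 1 = 1 + 2 t^{2}$)
$- 11 C{\left(W{\left(-3,-2 \right)} \right)} = - 11 \left(1 + 2 \left(5 + 2 \left(-3\right)\right)^{2}\right) = - 11 \left(1 + 2 \left(5 - 6\right)^{2}\right) = - 11 \left(1 + 2 \left(-1\right)^{2}\right) = - 11 \left(1 + 2 \cdot 1\right) = - 11 \left(1 + 2\right) = \left(-11\right) 3 = -33$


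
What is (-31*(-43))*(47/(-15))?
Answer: -62651/15 ≈ -4176.7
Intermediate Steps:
(-31*(-43))*(47/(-15)) = 1333*(47*(-1/15)) = 1333*(-47/15) = -62651/15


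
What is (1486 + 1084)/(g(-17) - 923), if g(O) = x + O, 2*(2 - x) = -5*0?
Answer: -1285/469 ≈ -2.7399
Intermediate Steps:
x = 2 (x = 2 - (-5)*0/2 = 2 - ½*0 = 2 + 0 = 2)
g(O) = 2 + O
(1486 + 1084)/(g(-17) - 923) = (1486 + 1084)/((2 - 17) - 923) = 2570/(-15 - 923) = 2570/(-938) = -1/938*2570 = -1285/469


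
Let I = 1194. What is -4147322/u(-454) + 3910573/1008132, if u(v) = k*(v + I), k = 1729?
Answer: 205593427019/322466142180 ≈ 0.63757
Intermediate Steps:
u(v) = 2064426 + 1729*v (u(v) = 1729*(v + 1194) = 1729*(1194 + v) = 2064426 + 1729*v)
-4147322/u(-454) + 3910573/1008132 = -4147322/(2064426 + 1729*(-454)) + 3910573/1008132 = -4147322/(2064426 - 784966) + 3910573*(1/1008132) = -4147322/1279460 + 3910573/1008132 = -4147322*1/1279460 + 3910573/1008132 = -2073661/639730 + 3910573/1008132 = 205593427019/322466142180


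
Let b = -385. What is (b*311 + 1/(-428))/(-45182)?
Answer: 51246581/19337896 ≈ 2.6501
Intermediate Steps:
(b*311 + 1/(-428))/(-45182) = (-385*311 + 1/(-428))/(-45182) = (-119735 - 1/428)*(-1/45182) = -51246581/428*(-1/45182) = 51246581/19337896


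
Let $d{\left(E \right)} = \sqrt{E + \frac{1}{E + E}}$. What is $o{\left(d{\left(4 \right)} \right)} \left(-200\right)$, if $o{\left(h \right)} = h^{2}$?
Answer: $-825$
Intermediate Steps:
$d{\left(E \right)} = \sqrt{E + \frac{1}{2 E}}$
$o{\left(d{\left(4 \right)} \right)} \left(-200\right) = \left(\frac{\sqrt{\frac{2}{4} + 4 \cdot 4}}{2}\right)^{2} \left(-200\right) = \left(\frac{\sqrt{2 \cdot \frac{1}{4} + 16}}{2}\right)^{2} \left(-200\right) = \left(\frac{\sqrt{\frac{1}{2} + 16}}{2}\right)^{2} \left(-200\right) = \left(\frac{\sqrt{\frac{33}{2}}}{2}\right)^{2} \left(-200\right) = \left(\frac{\frac{1}{2} \sqrt{66}}{2}\right)^{2} \left(-200\right) = \left(\frac{\sqrt{66}}{4}\right)^{2} \left(-200\right) = \frac{33}{8} \left(-200\right) = -825$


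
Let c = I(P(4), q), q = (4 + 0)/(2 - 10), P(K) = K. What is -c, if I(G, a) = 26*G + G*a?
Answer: -102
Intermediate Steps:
q = -1/2 (q = 4/(-8) = 4*(-1/8) = -1/2 ≈ -0.50000)
c = 102 (c = 4*(26 - 1/2) = 4*(51/2) = 102)
-c = -1*102 = -102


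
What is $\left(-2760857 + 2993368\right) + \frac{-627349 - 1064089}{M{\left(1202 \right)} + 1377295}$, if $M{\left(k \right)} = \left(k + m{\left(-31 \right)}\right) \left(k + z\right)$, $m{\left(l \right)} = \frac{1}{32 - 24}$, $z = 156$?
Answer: $\frac{2799221762101}{12039123} \approx 2.3251 \cdot 10^{5}$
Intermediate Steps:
$m{\left(l \right)} = \frac{1}{8}$
$M{\left(k \right)} = \left(156 + k\right) \left(\frac{1}{8} + k\right)$ ($M{\left(k \right)} = \left(k + \frac{1}{8}\right) \left(k + 156\right) = \left(\frac{1}{8} + k\right) \left(156 + k\right) = \left(156 + k\right) \left(\frac{1}{8} + k\right)$)
$\left(-2760857 + 2993368\right) + \frac{-627349 - 1064089}{M{\left(1202 \right)} + 1377295} = \left(-2760857 + 2993368\right) + \frac{-627349 - 1064089}{\left(\frac{39}{2} + 1202^{2} + \frac{1249}{8} \cdot 1202\right) + 1377295} = 232511 - \frac{1691438}{\left(\frac{39}{2} + 1444804 + \frac{750649}{4}\right) + 1377295} = 232511 - \frac{1691438}{\frac{6529943}{4} + 1377295} = 232511 - \frac{1691438}{\frac{12039123}{4}} = 232511 - \frac{6765752}{12039123} = \frac{2799221762101}{12039123}$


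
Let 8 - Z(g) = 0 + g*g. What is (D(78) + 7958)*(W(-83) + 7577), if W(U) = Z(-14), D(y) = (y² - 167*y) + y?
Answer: 8083566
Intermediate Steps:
D(y) = y² - 166*y
Z(g) = 8 - g² (Z(g) = 8 - (0 + g*g) = 8 - (0 + g²) = 8 - g²)
W(U) = -188 (W(U) = 8 - 1*(-14)² = 8 - 1*196 = 8 - 196 = -188)
(D(78) + 7958)*(W(-83) + 7577) = (78*(-166 + 78) + 7958)*(-188 + 7577) = (78*(-88) + 7958)*7389 = (-6864 + 7958)*7389 = 1094*7389 = 8083566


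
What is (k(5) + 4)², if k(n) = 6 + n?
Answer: 225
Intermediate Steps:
(k(5) + 4)² = ((6 + 5) + 4)² = (11 + 4)² = 15² = 225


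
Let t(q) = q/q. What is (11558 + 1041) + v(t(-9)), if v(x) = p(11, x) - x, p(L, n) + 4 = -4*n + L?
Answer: 12601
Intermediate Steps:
t(q) = 1
p(L, n) = -4 + L - 4*n (p(L, n) = -4 + (-4*n + L) = -4 + (L - 4*n) = -4 + L - 4*n)
v(x) = 7 - 5*x (v(x) = (-4 + 11 - 4*x) - x = (7 - 4*x) - x = 7 - 5*x)
(11558 + 1041) + v(t(-9)) = (11558 + 1041) + (7 - 5*1) = 12599 + (7 - 5) = 12599 + 2 = 12601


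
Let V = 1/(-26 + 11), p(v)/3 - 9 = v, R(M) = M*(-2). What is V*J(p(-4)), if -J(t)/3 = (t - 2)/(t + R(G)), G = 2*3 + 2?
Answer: -13/5 ≈ -2.6000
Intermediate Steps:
G = 8 (G = 6 + 2 = 8)
R(M) = -2*M
p(v) = 27 + 3*v
V = -1/15 (V = 1/(-15) = -1/15 ≈ -0.066667)
J(t) = -3*(-2 + t)/(-16 + t) (J(t) = -3*(t - 2)/(t - 2*8) = -3*(-2 + t)/(t - 16) = -3*(-2 + t)/(-16 + t))
V*J(p(-4)) = -(2 - (27 + 3*(-4)))/(5*(-16 + (27 + 3*(-4)))) = -(2 - (27 - 12))/(5*(-16 + (27 - 12))) = -(2 - 1*15)/(5*(-16 + 15)) = -(2 - 15)/(5*(-1)) = -(-1)*(-13)/5 = -1/15*39 = -13/5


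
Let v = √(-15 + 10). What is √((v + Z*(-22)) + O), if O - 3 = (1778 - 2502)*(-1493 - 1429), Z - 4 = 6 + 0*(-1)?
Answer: √(2115311 + I*√5) ≈ 1454.4 + 0.e-3*I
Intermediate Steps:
v = I*√5 (v = √(-5) = I*√5 ≈ 2.2361*I)
Z = 10 (Z = 4 + (6 + 0*(-1)) = 4 + (6 + 0) = 4 + 6 = 10)
O = 2115531 (O = 3 + (1778 - 2502)*(-1493 - 1429) = 3 - 724*(-2922) = 3 + 2115528 = 2115531)
√((v + Z*(-22)) + O) = √((I*√5 + 10*(-22)) + 2115531) = √((I*√5 - 220) + 2115531) = √((-220 + I*√5) + 2115531) = √(2115311 + I*√5)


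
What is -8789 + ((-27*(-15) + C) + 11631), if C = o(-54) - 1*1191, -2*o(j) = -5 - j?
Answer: 4063/2 ≈ 2031.5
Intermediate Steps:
o(j) = 5/2 + j/2 (o(j) = -(-5 - j)/2 = 5/2 + j/2)
C = -2431/2 (C = (5/2 + (½)*(-54)) - 1*1191 = (5/2 - 27) - 1191 = -49/2 - 1191 = -2431/2 ≈ -1215.5)
-8789 + ((-27*(-15) + C) + 11631) = -8789 + ((-27*(-15) - 2431/2) + 11631) = -8789 + ((405 - 2431/2) + 11631) = -8789 + (-1621/2 + 11631) = -8789 + 21641/2 = 4063/2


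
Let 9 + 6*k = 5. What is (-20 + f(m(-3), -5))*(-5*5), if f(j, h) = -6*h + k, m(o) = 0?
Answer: -700/3 ≈ -233.33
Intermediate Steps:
k = -⅔ (k = -3/2 + (⅙)*5 = -3/2 + ⅚ = -⅔ ≈ -0.66667)
f(j, h) = -⅔ - 6*h (f(j, h) = -6*h - ⅔ = -⅔ - 6*h)
(-20 + f(m(-3), -5))*(-5*5) = (-20 + (-⅔ - 6*(-5)))*(-5*5) = (-20 + (-⅔ + 30))*(-25) = (-20 + 88/3)*(-25) = (28/3)*(-25) = -700/3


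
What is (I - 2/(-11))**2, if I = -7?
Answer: 5625/121 ≈ 46.488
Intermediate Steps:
(I - 2/(-11))**2 = (-7 - 2/(-11))**2 = (-7 - 2*(-1/11))**2 = (-7 + 2/11)**2 = (-75/11)**2 = 5625/121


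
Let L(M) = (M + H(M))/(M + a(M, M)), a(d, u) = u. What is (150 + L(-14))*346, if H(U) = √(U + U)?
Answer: 52073 - 173*I*√7/7 ≈ 52073.0 - 65.388*I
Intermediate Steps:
H(U) = √2*√U (H(U) = √(2*U) = √2*√U)
L(M) = (M + √2*√M)/(2*M) (L(M) = (M + √2*√M)/(M + M) = (M + √2*√M)/((2*M)) = (M + √2*√M)*(1/(2*M)) = (M + √2*√M)/(2*M))
(150 + L(-14))*346 = (150 + (½)*(-14 + √2*√(-14))/(-14))*346 = (150 + (½)*(-1/14)*(-14 + √2*(I*√14)))*346 = (150 + (½)*(-1/14)*(-14 + 2*I*√7))*346 = (150 + (½ - I*√7/14))*346 = (301/2 - I*√7/14)*346 = 52073 - 173*I*√7/7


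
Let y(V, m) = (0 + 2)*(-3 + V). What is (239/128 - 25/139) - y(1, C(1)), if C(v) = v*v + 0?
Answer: 101189/17792 ≈ 5.6873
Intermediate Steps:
C(v) = v² (C(v) = v² + 0 = v²)
y(V, m) = -6 + 2*V (y(V, m) = 2*(-3 + V) = -6 + 2*V)
(239/128 - 25/139) - y(1, C(1)) = (239/128 - 25/139) - (-6 + 2*1) = (239*(1/128) - 25*1/139) - (-6 + 2) = (239/128 - 25/139) - 1*(-4) = 30021/17792 + 4 = 101189/17792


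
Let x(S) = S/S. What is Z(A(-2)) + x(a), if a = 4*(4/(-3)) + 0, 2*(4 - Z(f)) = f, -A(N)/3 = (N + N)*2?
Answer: -7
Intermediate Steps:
A(N) = -12*N (A(N) = -3*(N + N)*2 = -3*2*N*2 = -12*N)
Z(f) = 4 - f/2
a = -16/3 (a = 4*(4*(-⅓)) + 0 = 4*(-4/3) + 0 = -16/3 + 0 = -16/3 ≈ -5.3333)
x(S) = 1
Z(A(-2)) + x(a) = (4 - (-6)*(-2)) + 1 = (4 - ½*24) + 1 = (4 - 12) + 1 = -8 + 1 = -7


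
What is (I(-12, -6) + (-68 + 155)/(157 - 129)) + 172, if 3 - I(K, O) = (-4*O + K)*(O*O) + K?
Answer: -6773/28 ≈ -241.89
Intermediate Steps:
I(K, O) = 3 - K - O²*(K - 4*O) (I(K, O) = 3 - ((-4*O + K)*(O*O) + K) = 3 - ((K - 4*O)*O² + K) = 3 - (O²*(K - 4*O) + K) = 3 - (K + O²*(K - 4*O)) = 3 + (-K - O²*(K - 4*O)) = 3 - K - O²*(K - 4*O))
(I(-12, -6) + (-68 + 155)/(157 - 129)) + 172 = ((3 - 1*(-12) + 4*(-6)³ - 1*(-12)*(-6)²) + (-68 + 155)/(157 - 129)) + 172 = ((3 + 12 + 4*(-216) - 1*(-12)*36) + 87/28) + 172 = ((3 + 12 - 864 + 432) + 87*(1/28)) + 172 = (-417 + 87/28) + 172 = -11589/28 + 172 = -6773/28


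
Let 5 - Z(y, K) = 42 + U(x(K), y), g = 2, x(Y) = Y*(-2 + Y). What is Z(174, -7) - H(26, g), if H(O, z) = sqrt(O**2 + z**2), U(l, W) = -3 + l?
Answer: -97 - 2*sqrt(170) ≈ -123.08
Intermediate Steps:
Z(y, K) = -34 - K*(-2 + K) (Z(y, K) = 5 - (42 + (-3 + K*(-2 + K))) = 5 - (39 + K*(-2 + K)) = 5 + (-39 - K*(-2 + K)) = -34 - K*(-2 + K))
Z(174, -7) - H(26, g) = (-34 - 1*(-7)*(-2 - 7)) - sqrt(26**2 + 2**2) = (-34 - 1*(-7)*(-9)) - sqrt(676 + 4) = (-34 - 63) - sqrt(680) = -97 - 2*sqrt(170)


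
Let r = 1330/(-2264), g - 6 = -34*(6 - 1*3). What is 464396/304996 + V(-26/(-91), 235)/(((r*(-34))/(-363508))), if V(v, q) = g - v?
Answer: 556507766460447/317577085 ≈ 1.7524e+6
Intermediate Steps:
g = -96 (g = 6 - 34*(6 - 1*3) = 6 - 34*(6 - 3) = 6 - 34*3 = 6 - 102 = -96)
V(v, q) = -96 - v
r = -665/1132 (r = 1330*(-1/2264) = -665/1132 ≈ -0.58746)
464396/304996 + V(-26/(-91), 235)/(((r*(-34))/(-363508))) = 464396/304996 + (-96 - (-26)/(-91))/((-665/1132*(-34)/(-363508))) = 464396*(1/304996) + (-96 - (-26)*(-1)/91)/(((11305/566)*(-1/363508))) = 116099/76249 + (-96 - 1*2/7)/(-595/10828712) = 116099/76249 + (-96 - 2/7)*(-10828712/595) = 116099/76249 - 674/7*(-10828712/595) = 116099/76249 + 7298551888/4165 = 556507766460447/317577085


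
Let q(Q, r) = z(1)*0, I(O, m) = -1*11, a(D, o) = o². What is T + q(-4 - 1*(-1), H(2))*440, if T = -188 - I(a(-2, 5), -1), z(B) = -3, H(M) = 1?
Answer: -177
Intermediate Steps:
I(O, m) = -11
q(Q, r) = 0 (q(Q, r) = -3*0 = 0)
T = -177 (T = -188 - 1*(-11) = -188 + 11 = -177)
T + q(-4 - 1*(-1), H(2))*440 = -177 + 0*440 = -177 + 0 = -177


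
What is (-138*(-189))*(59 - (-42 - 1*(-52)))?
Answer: 1278018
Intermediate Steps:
(-138*(-189))*(59 - (-42 - 1*(-52))) = 26082*(59 - (-42 + 52)) = 26082*(59 - 1*10) = 26082*(59 - 10) = 26082*49 = 1278018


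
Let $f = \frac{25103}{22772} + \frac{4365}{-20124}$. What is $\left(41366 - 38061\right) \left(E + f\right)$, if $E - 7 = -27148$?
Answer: $- \frac{285453999145195}{3182387} \approx -8.9698 \cdot 10^{7}$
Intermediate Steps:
$E = -27141$ ($E = 7 - 27148 = -27141$)
$f = \frac{2817868}{3182387}$ ($f = 25103 \cdot \frac{1}{22772} + 4365 \left(- \frac{1}{20124}\right) = \frac{25103}{22772} - \frac{485}{2236} = \frac{2817868}{3182387} \approx 0.88546$)
$\left(41366 - 38061\right) \left(E + f\right) = \left(41366 - 38061\right) \left(-27141 + \frac{2817868}{3182387}\right) = 3305 \left(- \frac{86370347699}{3182387}\right) = - \frac{285453999145195}{3182387}$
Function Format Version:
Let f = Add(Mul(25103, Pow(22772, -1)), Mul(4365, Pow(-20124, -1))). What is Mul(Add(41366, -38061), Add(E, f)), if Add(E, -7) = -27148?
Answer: Rational(-285453999145195, 3182387) ≈ -8.9698e+7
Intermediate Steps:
E = -27141 (E = Add(7, -27148) = -27141)
f = Rational(2817868, 3182387) (f = Add(Mul(25103, Rational(1, 22772)), Mul(4365, Rational(-1, 20124))) = Add(Rational(25103, 22772), Rational(-485, 2236)) = Rational(2817868, 3182387) ≈ 0.88546)
Mul(Add(41366, -38061), Add(E, f)) = Mul(Add(41366, -38061), Add(-27141, Rational(2817868, 3182387))) = Mul(3305, Rational(-86370347699, 3182387)) = Rational(-285453999145195, 3182387)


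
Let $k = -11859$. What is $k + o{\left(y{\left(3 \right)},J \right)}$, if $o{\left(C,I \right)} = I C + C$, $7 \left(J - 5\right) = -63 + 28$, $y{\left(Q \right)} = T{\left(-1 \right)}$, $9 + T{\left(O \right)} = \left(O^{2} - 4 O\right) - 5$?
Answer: $-11868$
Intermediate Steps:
$T{\left(O \right)} = -14 + O^{2} - 4 O$ ($T{\left(O \right)} = -9 - \left(5 - O^{2} + 4 O\right) = -14 + O^{2} - 4 O$)
$y{\left(Q \right)} = -9$ ($y{\left(Q \right)} = -14 + \left(-1\right)^{2} - -4 = -14 + 1 + 4 = -9$)
$J = 0$ ($J = 5 + \frac{-63 + 28}{7} = 5 + \frac{1}{7} \left(-35\right) = 5 - 5 = 0$)
$o{\left(C,I \right)} = C + C I$ ($o{\left(C,I \right)} = C I + C = C + C I$)
$k + o{\left(y{\left(3 \right)},J \right)} = -11859 - 9 \left(1 + 0\right) = -11859 - 9 = -11868$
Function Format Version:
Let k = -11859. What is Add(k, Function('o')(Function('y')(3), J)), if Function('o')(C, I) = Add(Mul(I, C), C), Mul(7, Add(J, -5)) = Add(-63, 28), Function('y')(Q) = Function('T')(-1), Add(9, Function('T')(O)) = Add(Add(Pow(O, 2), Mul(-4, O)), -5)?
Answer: -11868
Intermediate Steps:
Function('T')(O) = Add(-14, Pow(O, 2), Mul(-4, O)) (Function('T')(O) = Add(-9, Add(Add(Pow(O, 2), Mul(-4, O)), -5)) = Add(-9, Add(-5, Pow(O, 2), Mul(-4, O))) = Add(-14, Pow(O, 2), Mul(-4, O)))
Function('y')(Q) = -9 (Function('y')(Q) = Add(-14, Pow(-1, 2), Mul(-4, -1)) = Add(-14, 1, 4) = -9)
J = 0 (J = Add(5, Mul(Rational(1, 7), Add(-63, 28))) = Add(5, Mul(Rational(1, 7), -35)) = Add(5, -5) = 0)
Function('o')(C, I) = Add(C, Mul(C, I)) (Function('o')(C, I) = Add(Mul(C, I), C) = Add(C, Mul(C, I)))
Add(k, Function('o')(Function('y')(3), J)) = Add(-11859, Mul(-9, Add(1, 0))) = Add(-11859, Mul(-9, 1)) = Add(-11859, -9) = -11868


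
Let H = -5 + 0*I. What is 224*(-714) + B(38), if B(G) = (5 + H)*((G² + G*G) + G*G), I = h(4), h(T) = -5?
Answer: -159936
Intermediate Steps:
I = -5
H = -5 (H = -5 + 0*(-5) = -5 + 0 = -5)
B(G) = 0 (B(G) = (5 - 5)*((G² + G*G) + G*G) = 0*((G² + G²) + G²) = 0*(2*G² + G²) = 0*(3*G²) = 0)
224*(-714) + B(38) = 224*(-714) + 0 = -159936 + 0 = -159936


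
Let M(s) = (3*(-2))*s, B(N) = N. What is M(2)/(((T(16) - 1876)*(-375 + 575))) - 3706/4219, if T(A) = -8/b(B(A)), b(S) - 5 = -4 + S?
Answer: -5910854831/6729305000 ≈ -0.87838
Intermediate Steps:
b(S) = 1 + S (b(S) = 5 + (-4 + S) = 1 + S)
M(s) = -6*s
T(A) = -8/(1 + A)
M(2)/(((T(16) - 1876)*(-375 + 575))) - 3706/4219 = (-6*2)/(((-8/(1 + 16) - 1876)*(-375 + 575))) - 3706/4219 = -12*1/(200*(-8/17 - 1876)) - 3706*1/4219 = -12*1/(200*(-8*1/17 - 1876)) - 3706/4219 = -12*1/(200*(-8/17 - 1876)) - 3706/4219 = -12/((-31900/17*200)) - 3706/4219 = -12/(-6380000/17) - 3706/4219 = -12*(-17/6380000) - 3706/4219 = 51/1595000 - 3706/4219 = -5910854831/6729305000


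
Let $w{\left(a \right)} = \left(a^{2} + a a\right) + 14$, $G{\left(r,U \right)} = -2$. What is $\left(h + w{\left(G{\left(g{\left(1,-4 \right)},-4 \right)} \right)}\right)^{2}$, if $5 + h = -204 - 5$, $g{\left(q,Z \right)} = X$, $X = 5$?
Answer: $36864$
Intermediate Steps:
$g{\left(q,Z \right)} = 5$
$w{\left(a \right)} = 14 + 2 a^{2}$ ($w{\left(a \right)} = \left(a^{2} + a^{2}\right) + 14 = 2 a^{2} + 14 = 14 + 2 a^{2}$)
$h = -214$ ($h = -5 - 209 = -214$)
$\left(h + w{\left(G{\left(g{\left(1,-4 \right)},-4 \right)} \right)}\right)^{2} = \left(-214 + \left(14 + 2 \left(-2\right)^{2}\right)\right)^{2} = \left(-214 + \left(14 + 2 \cdot 4\right)\right)^{2} = \left(-214 + \left(14 + 8\right)\right)^{2} = \left(-214 + 22\right)^{2} = \left(-192\right)^{2} = 36864$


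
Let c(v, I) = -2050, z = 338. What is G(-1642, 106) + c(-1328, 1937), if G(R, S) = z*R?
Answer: -557046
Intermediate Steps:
G(R, S) = 338*R
G(-1642, 106) + c(-1328, 1937) = 338*(-1642) - 2050 = -554996 - 2050 = -557046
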